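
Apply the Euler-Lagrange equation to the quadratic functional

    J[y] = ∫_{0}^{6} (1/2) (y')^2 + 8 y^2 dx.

The Lagrangian is L = (1/2) (y')^2 + 8 y^2.
Compute ∂L/∂y = 16y, ∂L/∂y' = y'.
The Euler-Lagrange equation d/dx(∂L/∂y') − ∂L/∂y = 0 reduces to
    y'' − 16 y = 0.
Its general solution is
    y(x) = A e^(4x) + B e^(−4x),
with A, B fixed by the endpoint conditions.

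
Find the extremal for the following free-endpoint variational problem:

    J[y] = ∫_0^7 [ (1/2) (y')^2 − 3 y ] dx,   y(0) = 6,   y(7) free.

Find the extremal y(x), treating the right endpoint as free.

The Lagrangian L = (1/2) (y')^2 − 3 y gives
    ∂L/∂y = −3,   ∂L/∂y' = y'.
Euler-Lagrange: d/dx(y') − (−3) = 0, i.e. y'' + 3 = 0, so
    y(x) = −(3/2) x^2 + C1 x + C2.
Fixed left endpoint y(0) = 6 ⇒ C2 = 6.
The right endpoint x = 7 is free, so the natural (transversality) condition is ∂L/∂y' |_{x=7} = 0, i.e. y'(7) = 0.
Compute y'(x) = −3 x + C1, so y'(7) = −21 + C1 = 0 ⇒ C1 = 21.
Therefore the extremal is
    y(x) = −(3/2) x^2 + 21 x + 6.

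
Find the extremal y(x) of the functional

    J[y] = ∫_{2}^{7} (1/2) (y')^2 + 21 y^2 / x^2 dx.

The Lagrangian is L = (1/2) (y')^2 + 21 y^2 / x^2.
Compute ∂L/∂y = 42y/x^2, ∂L/∂y' = y'.
The Euler-Lagrange equation d/dx(∂L/∂y') − ∂L/∂y = 0 reduces to
    y'' − 42/x^2 · y = 0  (x > 0).
Its general solution is
    y(x) = A x^7 + B x^(-6),
with A, B fixed by the endpoint conditions.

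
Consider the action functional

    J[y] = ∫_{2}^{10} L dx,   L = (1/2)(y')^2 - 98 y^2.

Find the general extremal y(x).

The Lagrangian is L = (1/2)(y')^2 - 98 y^2.
∂L/∂y = -196y.
∂L/∂y' = y'.
The Euler-Lagrange equation d/dx(∂L/∂y') − ∂L/∂y = 0 becomes:
    y'' + 196 y = 0
General solution: y(x) = A sin(14x) + B cos(14x), where A and B are arbitrary constants fixed by the endpoint conditions.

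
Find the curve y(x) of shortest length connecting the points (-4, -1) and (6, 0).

Arc-length functional: J[y] = ∫ sqrt(1 + (y')^2) dx.
Lagrangian L = sqrt(1 + (y')^2) has no explicit y dependence, so ∂L/∂y = 0 and the Euler-Lagrange equation gives
    d/dx( y' / sqrt(1 + (y')^2) ) = 0  ⇒  y' / sqrt(1 + (y')^2) = const.
Hence y' is constant, so y(x) is affine.
Fitting the endpoints (-4, -1) and (6, 0):
    slope m = (0 − (-1)) / (6 − (-4)) = 1/10,
    intercept c = (-1) − m·(-4) = -3/5.
Extremal: y(x) = (1/10) x - 3/5.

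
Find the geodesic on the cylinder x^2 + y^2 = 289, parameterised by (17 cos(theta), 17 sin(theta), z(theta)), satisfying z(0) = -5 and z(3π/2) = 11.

Parameterise the cylinder of radius R = 17 as
    r(θ) = (17 cos θ, 17 sin θ, z(θ)).
The arc-length element is
    ds = sqrt(289 + (dz/dθ)^2) dθ,
so the Lagrangian is L = sqrt(289 + z'^2).
L depends on z' only, not on z or θ, so ∂L/∂z = 0 and
    ∂L/∂z' = z' / sqrt(289 + z'^2).
The Euler-Lagrange equation gives
    d/dθ( z' / sqrt(289 + z'^2) ) = 0,
so z' is constant. Integrating once:
    z(θ) = a θ + b,
a helix on the cylinder (a straight line when the cylinder is unrolled). The constants a, b are determined by the endpoint conditions.
With endpoint conditions z(0) = -5 and z(3π/2) = 11: from z(0) = b we get b = -5, and a·3π/2 + -5 = 11 gives a = 32/(3π), so
    z(θ) = (32/(3π)) θ − 5.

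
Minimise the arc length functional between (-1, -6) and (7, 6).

Arc-length functional: J[y] = ∫ sqrt(1 + (y')^2) dx.
Lagrangian L = sqrt(1 + (y')^2) has no explicit y dependence, so ∂L/∂y = 0 and the Euler-Lagrange equation gives
    d/dx( y' / sqrt(1 + (y')^2) ) = 0  ⇒  y' / sqrt(1 + (y')^2) = const.
Hence y' is constant, so y(x) is affine.
Fitting the endpoints (-1, -6) and (7, 6):
    slope m = (6 − (-6)) / (7 − (-1)) = 3/2,
    intercept c = (-6) − m·(-1) = -9/2.
Extremal: y(x) = (3/2) x - 9/2.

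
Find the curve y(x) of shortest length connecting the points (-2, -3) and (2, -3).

Arc-length functional: J[y] = ∫ sqrt(1 + (y')^2) dx.
Lagrangian L = sqrt(1 + (y')^2) has no explicit y dependence, so ∂L/∂y = 0 and the Euler-Lagrange equation gives
    d/dx( y' / sqrt(1 + (y')^2) ) = 0  ⇒  y' / sqrt(1 + (y')^2) = const.
Hence y' is constant, so y(x) is affine.
Fitting the endpoints (-2, -3) and (2, -3):
    slope m = ((-3) − (-3)) / (2 − (-2)) = 0,
    intercept c = (-3) − m·(-2) = -3.
Extremal: y(x) = -3.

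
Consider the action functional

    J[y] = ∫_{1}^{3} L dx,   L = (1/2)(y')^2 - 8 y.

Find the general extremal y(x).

The Lagrangian is L = (1/2)(y')^2 - 8 y.
∂L/∂y = -8.
∂L/∂y' = y'.
The Euler-Lagrange equation d/dx(∂L/∂y') − ∂L/∂y = 0 becomes:
    y'' + 8 = 0
General solution: y(x) = -4 x^2 + A x + B, where A and B are arbitrary constants fixed by the endpoint conditions.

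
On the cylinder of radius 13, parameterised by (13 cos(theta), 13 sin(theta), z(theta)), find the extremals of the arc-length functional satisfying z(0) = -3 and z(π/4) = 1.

Parameterise the cylinder of radius R = 13 as
    r(θ) = (13 cos θ, 13 sin θ, z(θ)).
The arc-length element is
    ds = sqrt(169 + (dz/dθ)^2) dθ,
so the Lagrangian is L = sqrt(169 + z'^2).
L depends on z' only, not on z or θ, so ∂L/∂z = 0 and
    ∂L/∂z' = z' / sqrt(169 + z'^2).
The Euler-Lagrange equation gives
    d/dθ( z' / sqrt(169 + z'^2) ) = 0,
so z' is constant. Integrating once:
    z(θ) = a θ + b,
a helix on the cylinder (a straight line when the cylinder is unrolled). The constants a, b are determined by the endpoint conditions.
With endpoint conditions z(0) = -3 and z(π/4) = 1: from z(0) = b we get b = -3, and a·π/4 + -3 = 1 gives a = 16/π, so
    z(θ) = (16/π) θ − 3.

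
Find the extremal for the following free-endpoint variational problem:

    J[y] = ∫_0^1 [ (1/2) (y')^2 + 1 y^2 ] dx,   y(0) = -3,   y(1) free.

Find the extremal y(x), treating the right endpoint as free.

The Lagrangian L = (1/2) (y')^2 + 1 y^2 gives
    ∂L/∂y = 2 y,   ∂L/∂y' = y'.
Euler-Lagrange: y'' − 2 y = 0.
With k = sqrt(2), the general solution is
    y(x) = A cosh(sqrt(2) x) + B sinh(sqrt(2) x).
Fixed left endpoint y(0) = -3 ⇒ A = -3.
The right endpoint x = 1 is free, so the natural (transversality) condition is ∂L/∂y' |_{x=1} = 0, i.e. y'(1) = 0.
Compute y'(x) = A k sinh(k x) + B k cosh(k x), so
    y'(1) = A k sinh(k·1) + B k cosh(k·1) = 0
    ⇒ B = −A tanh(k·1) = 3 tanh(sqrt(2)·1).
Therefore the extremal is
    y(x) = −3 cosh(sqrt(2) x) + 3 tanh(sqrt(2)·1) sinh(sqrt(2) x).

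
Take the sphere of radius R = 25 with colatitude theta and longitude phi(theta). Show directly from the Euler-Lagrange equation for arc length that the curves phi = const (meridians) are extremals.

On the sphere of radius R = 25 with spherical coordinates (θ, φ), the induced metric is
    ds^2 = 625(dθ^2 + sin^2(θ) dφ^2).
Using θ as the parameter, the arc-length functional becomes
    J[φ] = ∫ 25 sqrt(1 + sin^2(θ) (dφ/dθ)^2) dθ.
So L = 25 sqrt(1 + sin^2(θ) φ'^2). Compute
    ∂L/∂φ = 0  (L has no explicit φ dependence),
    ∂L/∂φ' = 25 sin^2(θ) φ' / sqrt(1 + sin^2(θ) φ'^2).
For the candidate φ(θ) = c (constant), φ' = 0, so ∂L/∂φ' evaluated along the candidate vanishes, and ∂L/∂φ is identically zero. Hence
    d/dθ(∂L/∂φ') − ∂L/∂φ = 0
is satisfied. Therefore meridians φ = const are extremals of arc length — they are geodesics on the sphere.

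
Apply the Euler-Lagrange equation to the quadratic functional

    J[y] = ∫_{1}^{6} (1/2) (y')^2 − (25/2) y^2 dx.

The Lagrangian is L = (1/2) (y')^2 − (25/2) y^2.
Compute ∂L/∂y = -25y, ∂L/∂y' = y'.
The Euler-Lagrange equation d/dx(∂L/∂y') − ∂L/∂y = 0 reduces to
    y'' + 25 y = 0.
Its general solution is
    y(x) = A sin(5x) + B cos(5x),
with A, B fixed by the endpoint conditions.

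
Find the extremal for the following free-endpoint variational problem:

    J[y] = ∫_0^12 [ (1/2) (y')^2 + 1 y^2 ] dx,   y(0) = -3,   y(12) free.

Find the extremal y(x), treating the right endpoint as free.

The Lagrangian L = (1/2) (y')^2 + 1 y^2 gives
    ∂L/∂y = 2 y,   ∂L/∂y' = y'.
Euler-Lagrange: y'' − 2 y = 0.
With k = sqrt(2), the general solution is
    y(x) = A cosh(sqrt(2) x) + B sinh(sqrt(2) x).
Fixed left endpoint y(0) = -3 ⇒ A = -3.
The right endpoint x = 12 is free, so the natural (transversality) condition is ∂L/∂y' |_{x=12} = 0, i.e. y'(12) = 0.
Compute y'(x) = A k sinh(k x) + B k cosh(k x), so
    y'(12) = A k sinh(k·12) + B k cosh(k·12) = 0
    ⇒ B = −A tanh(k·12) = 3 tanh(sqrt(2)·12).
Therefore the extremal is
    y(x) = −3 cosh(sqrt(2) x) + 3 tanh(sqrt(2)·12) sinh(sqrt(2) x).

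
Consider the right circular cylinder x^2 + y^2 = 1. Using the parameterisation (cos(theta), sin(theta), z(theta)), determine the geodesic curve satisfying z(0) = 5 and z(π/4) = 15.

Parameterise the cylinder of radius R = 1 as
    r(θ) = (cos θ, sin θ, z(θ)).
The arc-length element is
    ds = sqrt(1 + (dz/dθ)^2) dθ,
so the Lagrangian is L = sqrt(1 + z'^2).
L depends on z' only, not on z or θ, so ∂L/∂z = 0 and
    ∂L/∂z' = z' / sqrt(1 + z'^2).
The Euler-Lagrange equation gives
    d/dθ( z' / sqrt(1 + z'^2) ) = 0,
so z' is constant. Integrating once:
    z(θ) = a θ + b,
a helix on the cylinder (a straight line when the cylinder is unrolled). The constants a, b are determined by the endpoint conditions.
With endpoint conditions z(0) = 5 and z(π/4) = 15: from z(0) = b we get b = 5, and a·π/4 + 5 = 15 gives a = 40/π, so
    z(θ) = (40/π) θ + 5.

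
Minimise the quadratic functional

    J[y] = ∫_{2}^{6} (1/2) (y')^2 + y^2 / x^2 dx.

The Lagrangian is L = (1/2) (y')^2 + y^2 / x^2.
Compute ∂L/∂y = 2y/x^2, ∂L/∂y' = y'.
The Euler-Lagrange equation d/dx(∂L/∂y') − ∂L/∂y = 0 reduces to
    y'' − 2/x^2 · y = 0  (x > 0).
Its general solution is
    y(x) = A x^2 + B / x,
with A, B fixed by the endpoint conditions.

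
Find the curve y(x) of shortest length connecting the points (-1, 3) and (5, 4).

Arc-length functional: J[y] = ∫ sqrt(1 + (y')^2) dx.
Lagrangian L = sqrt(1 + (y')^2) has no explicit y dependence, so ∂L/∂y = 0 and the Euler-Lagrange equation gives
    d/dx( y' / sqrt(1 + (y')^2) ) = 0  ⇒  y' / sqrt(1 + (y')^2) = const.
Hence y' is constant, so y(x) is affine.
Fitting the endpoints (-1, 3) and (5, 4):
    slope m = (4 − 3) / (5 − (-1)) = 1/6,
    intercept c = 3 − m·(-1) = 19/6.
Extremal: y(x) = (1/6) x + 19/6.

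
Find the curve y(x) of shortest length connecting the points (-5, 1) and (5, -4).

Arc-length functional: J[y] = ∫ sqrt(1 + (y')^2) dx.
Lagrangian L = sqrt(1 + (y')^2) has no explicit y dependence, so ∂L/∂y = 0 and the Euler-Lagrange equation gives
    d/dx( y' / sqrt(1 + (y')^2) ) = 0  ⇒  y' / sqrt(1 + (y')^2) = const.
Hence y' is constant, so y(x) is affine.
Fitting the endpoints (-5, 1) and (5, -4):
    slope m = ((-4) − 1) / (5 − (-5)) = -1/2,
    intercept c = 1 − m·(-5) = -3/2.
Extremal: y(x) = (-1/2) x - 3/2.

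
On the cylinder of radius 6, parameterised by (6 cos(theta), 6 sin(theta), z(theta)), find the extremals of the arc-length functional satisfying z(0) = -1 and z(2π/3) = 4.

Parameterise the cylinder of radius R = 6 as
    r(θ) = (6 cos θ, 6 sin θ, z(θ)).
The arc-length element is
    ds = sqrt(36 + (dz/dθ)^2) dθ,
so the Lagrangian is L = sqrt(36 + z'^2).
L depends on z' only, not on z or θ, so ∂L/∂z = 0 and
    ∂L/∂z' = z' / sqrt(36 + z'^2).
The Euler-Lagrange equation gives
    d/dθ( z' / sqrt(36 + z'^2) ) = 0,
so z' is constant. Integrating once:
    z(θ) = a θ + b,
a helix on the cylinder (a straight line when the cylinder is unrolled). The constants a, b are determined by the endpoint conditions.
With endpoint conditions z(0) = -1 and z(2π/3) = 4: from z(0) = b we get b = -1, and a·2π/3 + -1 = 4 gives a = 15/(2π), so
    z(θ) = (15/(2π)) θ − 1.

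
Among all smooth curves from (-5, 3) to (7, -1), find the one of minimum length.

Arc-length functional: J[y] = ∫ sqrt(1 + (y')^2) dx.
Lagrangian L = sqrt(1 + (y')^2) has no explicit y dependence, so ∂L/∂y = 0 and the Euler-Lagrange equation gives
    d/dx( y' / sqrt(1 + (y')^2) ) = 0  ⇒  y' / sqrt(1 + (y')^2) = const.
Hence y' is constant, so y(x) is affine.
Fitting the endpoints (-5, 3) and (7, -1):
    slope m = ((-1) − 3) / (7 − (-5)) = -1/3,
    intercept c = 3 − m·(-5) = 4/3.
Extremal: y(x) = (-1/3) x + 4/3.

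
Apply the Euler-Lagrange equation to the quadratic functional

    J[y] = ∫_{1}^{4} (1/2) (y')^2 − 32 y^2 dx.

The Lagrangian is L = (1/2) (y')^2 − 32 y^2.
Compute ∂L/∂y = -64y, ∂L/∂y' = y'.
The Euler-Lagrange equation d/dx(∂L/∂y') − ∂L/∂y = 0 reduces to
    y'' + 64 y = 0.
Its general solution is
    y(x) = A sin(8x) + B cos(8x),
with A, B fixed by the endpoint conditions.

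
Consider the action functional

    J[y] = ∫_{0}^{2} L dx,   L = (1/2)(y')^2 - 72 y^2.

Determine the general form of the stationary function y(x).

The Lagrangian is L = (1/2)(y')^2 - 72 y^2.
∂L/∂y = -144y.
∂L/∂y' = y'.
The Euler-Lagrange equation d/dx(∂L/∂y') − ∂L/∂y = 0 becomes:
    y'' + 144 y = 0
General solution: y(x) = A sin(12x) + B cos(12x), where A and B are arbitrary constants fixed by the endpoint conditions.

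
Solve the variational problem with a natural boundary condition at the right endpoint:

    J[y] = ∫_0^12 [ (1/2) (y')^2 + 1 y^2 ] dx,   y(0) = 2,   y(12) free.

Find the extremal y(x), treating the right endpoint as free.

The Lagrangian L = (1/2) (y')^2 + 1 y^2 gives
    ∂L/∂y = 2 y,   ∂L/∂y' = y'.
Euler-Lagrange: y'' − 2 y = 0.
With k = sqrt(2), the general solution is
    y(x) = A cosh(sqrt(2) x) + B sinh(sqrt(2) x).
Fixed left endpoint y(0) = 2 ⇒ A = 2.
The right endpoint x = 12 is free, so the natural (transversality) condition is ∂L/∂y' |_{x=12} = 0, i.e. y'(12) = 0.
Compute y'(x) = A k sinh(k x) + B k cosh(k x), so
    y'(12) = A k sinh(k·12) + B k cosh(k·12) = 0
    ⇒ B = −A tanh(k·12) = − 2 tanh(sqrt(2)·12).
Therefore the extremal is
    y(x) = 2 cosh(sqrt(2) x) − 2 tanh(sqrt(2)·12) sinh(sqrt(2) x).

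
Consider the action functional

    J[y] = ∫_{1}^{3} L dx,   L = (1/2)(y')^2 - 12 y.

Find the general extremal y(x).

The Lagrangian is L = (1/2)(y')^2 - 12 y.
∂L/∂y = -12.
∂L/∂y' = y'.
The Euler-Lagrange equation d/dx(∂L/∂y') − ∂L/∂y = 0 becomes:
    y'' + 12 = 0
General solution: y(x) = -6 x^2 + A x + B, where A and B are arbitrary constants fixed by the endpoint conditions.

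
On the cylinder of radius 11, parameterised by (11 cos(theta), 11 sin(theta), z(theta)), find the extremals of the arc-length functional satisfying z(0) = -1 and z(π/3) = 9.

Parameterise the cylinder of radius R = 11 as
    r(θ) = (11 cos θ, 11 sin θ, z(θ)).
The arc-length element is
    ds = sqrt(121 + (dz/dθ)^2) dθ,
so the Lagrangian is L = sqrt(121 + z'^2).
L depends on z' only, not on z or θ, so ∂L/∂z = 0 and
    ∂L/∂z' = z' / sqrt(121 + z'^2).
The Euler-Lagrange equation gives
    d/dθ( z' / sqrt(121 + z'^2) ) = 0,
so z' is constant. Integrating once:
    z(θ) = a θ + b,
a helix on the cylinder (a straight line when the cylinder is unrolled). The constants a, b are determined by the endpoint conditions.
With endpoint conditions z(0) = -1 and z(π/3) = 9: from z(0) = b we get b = -1, and a·π/3 + -1 = 9 gives a = 30/π, so
    z(θ) = (30/π) θ − 1.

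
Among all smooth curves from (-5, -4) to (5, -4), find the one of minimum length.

Arc-length functional: J[y] = ∫ sqrt(1 + (y')^2) dx.
Lagrangian L = sqrt(1 + (y')^2) has no explicit y dependence, so ∂L/∂y = 0 and the Euler-Lagrange equation gives
    d/dx( y' / sqrt(1 + (y')^2) ) = 0  ⇒  y' / sqrt(1 + (y')^2) = const.
Hence y' is constant, so y(x) is affine.
Fitting the endpoints (-5, -4) and (5, -4):
    slope m = ((-4) − (-4)) / (5 − (-5)) = 0,
    intercept c = (-4) − m·(-5) = -4.
Extremal: y(x) = -4.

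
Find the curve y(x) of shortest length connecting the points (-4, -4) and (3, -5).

Arc-length functional: J[y] = ∫ sqrt(1 + (y')^2) dx.
Lagrangian L = sqrt(1 + (y')^2) has no explicit y dependence, so ∂L/∂y = 0 and the Euler-Lagrange equation gives
    d/dx( y' / sqrt(1 + (y')^2) ) = 0  ⇒  y' / sqrt(1 + (y')^2) = const.
Hence y' is constant, so y(x) is affine.
Fitting the endpoints (-4, -4) and (3, -5):
    slope m = ((-5) − (-4)) / (3 − (-4)) = -1/7,
    intercept c = (-4) − m·(-4) = -32/7.
Extremal: y(x) = (-1/7) x - 32/7.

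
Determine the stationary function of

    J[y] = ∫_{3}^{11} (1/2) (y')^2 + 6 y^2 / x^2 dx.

The Lagrangian is L = (1/2) (y')^2 + 6 y^2 / x^2.
Compute ∂L/∂y = 12y/x^2, ∂L/∂y' = y'.
The Euler-Lagrange equation d/dx(∂L/∂y') − ∂L/∂y = 0 reduces to
    y'' − 12/x^2 · y = 0  (x > 0).
Its general solution is
    y(x) = A x^4 + B x^(-3),
with A, B fixed by the endpoint conditions.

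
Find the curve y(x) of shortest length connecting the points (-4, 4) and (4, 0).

Arc-length functional: J[y] = ∫ sqrt(1 + (y')^2) dx.
Lagrangian L = sqrt(1 + (y')^2) has no explicit y dependence, so ∂L/∂y = 0 and the Euler-Lagrange equation gives
    d/dx( y' / sqrt(1 + (y')^2) ) = 0  ⇒  y' / sqrt(1 + (y')^2) = const.
Hence y' is constant, so y(x) is affine.
Fitting the endpoints (-4, 4) and (4, 0):
    slope m = (0 − 4) / (4 − (-4)) = -1/2,
    intercept c = 4 − m·(-4) = 2.
Extremal: y(x) = (-1/2) x + 2.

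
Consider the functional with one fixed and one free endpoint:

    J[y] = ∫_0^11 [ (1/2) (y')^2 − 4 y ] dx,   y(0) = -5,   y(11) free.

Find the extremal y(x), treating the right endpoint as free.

The Lagrangian L = (1/2) (y')^2 − 4 y gives
    ∂L/∂y = −4,   ∂L/∂y' = y'.
Euler-Lagrange: d/dx(y') − (−4) = 0, i.e. y'' + 4 = 0, so
    y(x) = −(4/2) x^2 + C1 x + C2.
Fixed left endpoint y(0) = -5 ⇒ C2 = -5.
The right endpoint x = 11 is free, so the natural (transversality) condition is ∂L/∂y' |_{x=11} = 0, i.e. y'(11) = 0.
Compute y'(x) = −4 x + C1, so y'(11) = −44 + C1 = 0 ⇒ C1 = 44.
Therefore the extremal is
    y(x) = −2 x^2 + 44 x − 5.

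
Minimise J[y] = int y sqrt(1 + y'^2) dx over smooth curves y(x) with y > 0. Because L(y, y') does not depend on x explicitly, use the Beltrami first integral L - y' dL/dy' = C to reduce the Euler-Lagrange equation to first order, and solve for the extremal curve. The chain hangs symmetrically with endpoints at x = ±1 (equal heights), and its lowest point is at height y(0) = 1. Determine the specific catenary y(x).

The Lagrangian L(y, y') = y sqrt(1 + y'^2) has no explicit x dependence, so the Beltrami identity applies:
    L − y' ∂L/∂y' = C.
Compute ∂L/∂y' = y · y' / sqrt(1 + y'^2). Then
    L − y' ∂L/∂y'
    = y sqrt(1 + y'^2) − y · y'^2 / sqrt(1 + y'^2)
    = y (1 + y'^2 − y'^2) / sqrt(1 + y'^2)
    = y / sqrt(1 + y'^2) = C.
Squaring gives y^2 = C^2 (1 + y'^2), i.e.
    y'^2 = y^2 / C^2 − 1.
Separating variables,
    dy / sqrt(y^2 − C^2) = dx / C,
and integrating gives arccosh(y / C) = (x − a)/C, so
    y(x) = C cosh((x − a)/C),
the catenary. The constants C and a are fixed by the two endpoint conditions (and, for the hanging-chain problem, the length constraint selects C).
Now fit the given data. The endpoints x = ±1 are symmetric at equal height, so the catenary is even about its minimum: a = 0 and y(x) = C cosh(x/C). The lowest point is y(0) = C cosh(0) = C, and we are told y(0) = 1, so C = 1. Therefore
    y(x) = cosh(x),
and at the endpoints
    y(±1) = cosh(1).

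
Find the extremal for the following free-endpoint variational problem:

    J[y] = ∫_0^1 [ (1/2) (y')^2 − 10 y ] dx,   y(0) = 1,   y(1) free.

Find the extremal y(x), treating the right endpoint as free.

The Lagrangian L = (1/2) (y')^2 − 10 y gives
    ∂L/∂y = −10,   ∂L/∂y' = y'.
Euler-Lagrange: d/dx(y') − (−10) = 0, i.e. y'' + 10 = 0, so
    y(x) = −(10/2) x^2 + C1 x + C2.
Fixed left endpoint y(0) = 1 ⇒ C2 = 1.
The right endpoint x = 1 is free, so the natural (transversality) condition is ∂L/∂y' |_{x=1} = 0, i.e. y'(1) = 0.
Compute y'(x) = −10 x + C1, so y'(1) = −10 + C1 = 0 ⇒ C1 = 10.
Therefore the extremal is
    y(x) = −5 x^2 + 10 x + 1.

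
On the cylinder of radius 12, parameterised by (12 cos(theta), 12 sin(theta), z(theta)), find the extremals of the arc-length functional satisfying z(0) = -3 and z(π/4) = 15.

Parameterise the cylinder of radius R = 12 as
    r(θ) = (12 cos θ, 12 sin θ, z(θ)).
The arc-length element is
    ds = sqrt(144 + (dz/dθ)^2) dθ,
so the Lagrangian is L = sqrt(144 + z'^2).
L depends on z' only, not on z or θ, so ∂L/∂z = 0 and
    ∂L/∂z' = z' / sqrt(144 + z'^2).
The Euler-Lagrange equation gives
    d/dθ( z' / sqrt(144 + z'^2) ) = 0,
so z' is constant. Integrating once:
    z(θ) = a θ + b,
a helix on the cylinder (a straight line when the cylinder is unrolled). The constants a, b are determined by the endpoint conditions.
With endpoint conditions z(0) = -3 and z(π/4) = 15: from z(0) = b we get b = -3, and a·π/4 + -3 = 15 gives a = 72/π, so
    z(θ) = (72/π) θ − 3.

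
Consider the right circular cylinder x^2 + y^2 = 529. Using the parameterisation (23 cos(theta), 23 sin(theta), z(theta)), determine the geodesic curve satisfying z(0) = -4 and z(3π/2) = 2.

Parameterise the cylinder of radius R = 23 as
    r(θ) = (23 cos θ, 23 sin θ, z(θ)).
The arc-length element is
    ds = sqrt(529 + (dz/dθ)^2) dθ,
so the Lagrangian is L = sqrt(529 + z'^2).
L depends on z' only, not on z or θ, so ∂L/∂z = 0 and
    ∂L/∂z' = z' / sqrt(529 + z'^2).
The Euler-Lagrange equation gives
    d/dθ( z' / sqrt(529 + z'^2) ) = 0,
so z' is constant. Integrating once:
    z(θ) = a θ + b,
a helix on the cylinder (a straight line when the cylinder is unrolled). The constants a, b are determined by the endpoint conditions.
With endpoint conditions z(0) = -4 and z(3π/2) = 2: from z(0) = b we get b = -4, and a·3π/2 + -4 = 2 gives a = 4/π, so
    z(θ) = (4/π) θ − 4.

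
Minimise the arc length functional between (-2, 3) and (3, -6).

Arc-length functional: J[y] = ∫ sqrt(1 + (y')^2) dx.
Lagrangian L = sqrt(1 + (y')^2) has no explicit y dependence, so ∂L/∂y = 0 and the Euler-Lagrange equation gives
    d/dx( y' / sqrt(1 + (y')^2) ) = 0  ⇒  y' / sqrt(1 + (y')^2) = const.
Hence y' is constant, so y(x) is affine.
Fitting the endpoints (-2, 3) and (3, -6):
    slope m = ((-6) − 3) / (3 − (-2)) = -9/5,
    intercept c = 3 − m·(-2) = -3/5.
Extremal: y(x) = (-9/5) x - 3/5.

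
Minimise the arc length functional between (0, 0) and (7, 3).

Arc-length functional: J[y] = ∫ sqrt(1 + (y')^2) dx.
Lagrangian L = sqrt(1 + (y')^2) has no explicit y dependence, so ∂L/∂y = 0 and the Euler-Lagrange equation gives
    d/dx( y' / sqrt(1 + (y')^2) ) = 0  ⇒  y' / sqrt(1 + (y')^2) = const.
Hence y' is constant, so y(x) is affine.
Fitting the endpoints (0, 0) and (7, 3):
    slope m = (3 − 0) / (7 − 0) = 3/7,
    intercept c = 0 − m·0 = 0.
Extremal: y(x) = (3/7) x.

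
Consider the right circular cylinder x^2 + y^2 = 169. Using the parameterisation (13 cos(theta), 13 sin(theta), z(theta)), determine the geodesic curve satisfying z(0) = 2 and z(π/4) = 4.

Parameterise the cylinder of radius R = 13 as
    r(θ) = (13 cos θ, 13 sin θ, z(θ)).
The arc-length element is
    ds = sqrt(169 + (dz/dθ)^2) dθ,
so the Lagrangian is L = sqrt(169 + z'^2).
L depends on z' only, not on z or θ, so ∂L/∂z = 0 and
    ∂L/∂z' = z' / sqrt(169 + z'^2).
The Euler-Lagrange equation gives
    d/dθ( z' / sqrt(169 + z'^2) ) = 0,
so z' is constant. Integrating once:
    z(θ) = a θ + b,
a helix on the cylinder (a straight line when the cylinder is unrolled). The constants a, b are determined by the endpoint conditions.
With endpoint conditions z(0) = 2 and z(π/4) = 4: from z(0) = b we get b = 2, and a·π/4 + 2 = 4 gives a = 8/π, so
    z(θ) = (8/π) θ + 2.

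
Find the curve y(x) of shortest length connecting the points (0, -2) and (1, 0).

Arc-length functional: J[y] = ∫ sqrt(1 + (y')^2) dx.
Lagrangian L = sqrt(1 + (y')^2) has no explicit y dependence, so ∂L/∂y = 0 and the Euler-Lagrange equation gives
    d/dx( y' / sqrt(1 + (y')^2) ) = 0  ⇒  y' / sqrt(1 + (y')^2) = const.
Hence y' is constant, so y(x) is affine.
Fitting the endpoints (0, -2) and (1, 0):
    slope m = (0 − (-2)) / (1 − 0) = 2,
    intercept c = (-2) − m·0 = -2.
Extremal: y(x) = 2 x - 2.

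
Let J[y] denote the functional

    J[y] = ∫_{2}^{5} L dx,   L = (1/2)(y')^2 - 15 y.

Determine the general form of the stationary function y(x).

The Lagrangian is L = (1/2)(y')^2 - 15 y.
∂L/∂y = -15.
∂L/∂y' = y'.
The Euler-Lagrange equation d/dx(∂L/∂y') − ∂L/∂y = 0 becomes:
    y'' + 15 = 0
General solution: y(x) = -(15/2) x^2 + A x + B, where A and B are arbitrary constants fixed by the endpoint conditions.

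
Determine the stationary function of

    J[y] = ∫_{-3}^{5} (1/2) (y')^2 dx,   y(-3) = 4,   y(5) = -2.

The Lagrangian is L = (1/2) (y')^2.
Compute ∂L/∂y = 0, ∂L/∂y' = y'.
The Euler-Lagrange equation d/dx(∂L/∂y') − ∂L/∂y = 0 reduces to
    y'' = 0.
Its general solution is
    y(x) = A x + B,
with A, B fixed by the endpoint conditions.
Applying the endpoint conditions y(-3) = 4 and y(5) = -2: solve A·-3 + B = 4 and A·5 + B = -2. Subtracting gives A(5 − -3) = -2 − 4, so A = -3/4, and B = 4 − A·-3 = 7/4. Therefore
    y(x) = (-3/4) x + 7/4.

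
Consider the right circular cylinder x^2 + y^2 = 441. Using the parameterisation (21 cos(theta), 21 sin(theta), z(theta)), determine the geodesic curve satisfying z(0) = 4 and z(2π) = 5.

Parameterise the cylinder of radius R = 21 as
    r(θ) = (21 cos θ, 21 sin θ, z(θ)).
The arc-length element is
    ds = sqrt(441 + (dz/dθ)^2) dθ,
so the Lagrangian is L = sqrt(441 + z'^2).
L depends on z' only, not on z or θ, so ∂L/∂z = 0 and
    ∂L/∂z' = z' / sqrt(441 + z'^2).
The Euler-Lagrange equation gives
    d/dθ( z' / sqrt(441 + z'^2) ) = 0,
so z' is constant. Integrating once:
    z(θ) = a θ + b,
a helix on the cylinder (a straight line when the cylinder is unrolled). The constants a, b are determined by the endpoint conditions.
With endpoint conditions z(0) = 4 and z(2π) = 5: from z(0) = b we get b = 4, and a·2π + 4 = 5 gives a = 1/(2π), so
    z(θ) = (1/(2π)) θ + 4.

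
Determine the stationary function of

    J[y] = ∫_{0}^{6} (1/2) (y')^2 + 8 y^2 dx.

The Lagrangian is L = (1/2) (y')^2 + 8 y^2.
Compute ∂L/∂y = 16y, ∂L/∂y' = y'.
The Euler-Lagrange equation d/dx(∂L/∂y') − ∂L/∂y = 0 reduces to
    y'' − 16 y = 0.
Its general solution is
    y(x) = A e^(4x) + B e^(−4x),
with A, B fixed by the endpoint conditions.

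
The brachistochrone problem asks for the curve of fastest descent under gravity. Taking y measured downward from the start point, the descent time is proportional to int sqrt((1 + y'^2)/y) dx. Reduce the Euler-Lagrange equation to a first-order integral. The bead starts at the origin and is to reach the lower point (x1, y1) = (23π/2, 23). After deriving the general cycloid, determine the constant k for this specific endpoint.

The Lagrangian L = sqrt((1 + y'^2) / y) has no explicit x dependence, so the Beltrami identity applies:
    L − y' ∂L/∂y' = C.
Compute ∂L/∂y' = y' / sqrt(y (1 + y'^2)).
Substitute:
    sqrt((1 + y'^2)/y) − y'·y' / sqrt(y (1 + y'^2))
    = (1 + y'^2) / sqrt(y (1 + y'^2)) − y'^2 / sqrt(y (1 + y'^2))
    = 1 / sqrt(y (1 + y'^2)) = C.
Squaring and rearranging gives the first integral
    y (1 + y'^2) = 1/C^2 =: k   (constant).
Solving this first-order ODE by the substitution
    y = (k/2)(1 − cos θ)
yields the cycloid parameterisation
    x(θ) = (k/2)(θ − sin θ),   y(θ) = (k/2)(1 − cos θ).
The constant k is fixed by the endpoint condition.
Now fit the given lower endpoint (x1, y1) = (23π/2, 23). At the bottom of the first arch (θ = π), the parametric equations give
    y(π) = (k/2)(1 − cos π) = k,
    x(π) = (k/2)(π − sin π) = kπ/2.
Matching y(π) = 23 gives k = 23, consistent with x(π) = 23π/2. Therefore the specific cycloid is
    x(θ) = (23/2)(θ − sin θ),   y(θ) = (23/2)(1 − cos θ).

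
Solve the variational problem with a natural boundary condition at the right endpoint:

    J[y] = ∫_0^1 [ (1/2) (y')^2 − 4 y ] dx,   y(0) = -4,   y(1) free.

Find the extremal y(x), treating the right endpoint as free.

The Lagrangian L = (1/2) (y')^2 − 4 y gives
    ∂L/∂y = −4,   ∂L/∂y' = y'.
Euler-Lagrange: d/dx(y') − (−4) = 0, i.e. y'' + 4 = 0, so
    y(x) = −(4/2) x^2 + C1 x + C2.
Fixed left endpoint y(0) = -4 ⇒ C2 = -4.
The right endpoint x = 1 is free, so the natural (transversality) condition is ∂L/∂y' |_{x=1} = 0, i.e. y'(1) = 0.
Compute y'(x) = −4 x + C1, so y'(1) = −4 + C1 = 0 ⇒ C1 = 4.
Therefore the extremal is
    y(x) = −2 x^2 + 4 x − 4.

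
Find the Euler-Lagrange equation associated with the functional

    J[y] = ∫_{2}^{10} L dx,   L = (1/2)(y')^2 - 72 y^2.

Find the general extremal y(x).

The Lagrangian is L = (1/2)(y')^2 - 72 y^2.
∂L/∂y = -144y.
∂L/∂y' = y'.
The Euler-Lagrange equation d/dx(∂L/∂y') − ∂L/∂y = 0 becomes:
    y'' + 144 y = 0
General solution: y(x) = A sin(12x) + B cos(12x), where A and B are arbitrary constants fixed by the endpoint conditions.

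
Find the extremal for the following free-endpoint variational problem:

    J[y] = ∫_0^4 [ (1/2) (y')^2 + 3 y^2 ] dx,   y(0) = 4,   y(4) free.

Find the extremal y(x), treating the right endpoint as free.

The Lagrangian L = (1/2) (y')^2 + 3 y^2 gives
    ∂L/∂y = 6 y,   ∂L/∂y' = y'.
Euler-Lagrange: y'' − 6 y = 0.
With k = sqrt(6), the general solution is
    y(x) = A cosh(sqrt(6) x) + B sinh(sqrt(6) x).
Fixed left endpoint y(0) = 4 ⇒ A = 4.
The right endpoint x = 4 is free, so the natural (transversality) condition is ∂L/∂y' |_{x=4} = 0, i.e. y'(4) = 0.
Compute y'(x) = A k sinh(k x) + B k cosh(k x), so
    y'(4) = A k sinh(k·4) + B k cosh(k·4) = 0
    ⇒ B = −A tanh(k·4) = − 4 tanh(sqrt(6)·4).
Therefore the extremal is
    y(x) = 4 cosh(sqrt(6) x) − 4 tanh(sqrt(6)·4) sinh(sqrt(6) x).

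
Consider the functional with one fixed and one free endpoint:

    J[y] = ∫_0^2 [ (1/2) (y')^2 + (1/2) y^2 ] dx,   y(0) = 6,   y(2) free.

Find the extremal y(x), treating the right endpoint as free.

The Lagrangian L = (1/2) (y')^2 + (1/2) y^2 gives
    ∂L/∂y = 1 y,   ∂L/∂y' = y'.
Euler-Lagrange: y'' − y = 0.
With k = 1, the general solution is
    y(x) = A cosh(x) + B sinh(x).
Fixed left endpoint y(0) = 6 ⇒ A = 6.
The right endpoint x = 2 is free, so the natural (transversality) condition is ∂L/∂y' |_{x=2} = 0, i.e. y'(2) = 0.
Compute y'(x) = A k sinh(k x) + B k cosh(k x), so
    y'(2) = A k sinh(k·2) + B k cosh(k·2) = 0
    ⇒ B = −A tanh(k·2) = − 6 tanh(1·2).
Therefore the extremal is
    y(x) = 6 cosh(1 x) − 6 tanh(1·2) sinh(1 x).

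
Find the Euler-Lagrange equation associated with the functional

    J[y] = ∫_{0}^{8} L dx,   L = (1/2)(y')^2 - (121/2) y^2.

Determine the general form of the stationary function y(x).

The Lagrangian is L = (1/2)(y')^2 - (121/2) y^2.
∂L/∂y = -121y.
∂L/∂y' = y'.
The Euler-Lagrange equation d/dx(∂L/∂y') − ∂L/∂y = 0 becomes:
    y'' + 121 y = 0
General solution: y(x) = A sin(11x) + B cos(11x), where A and B are arbitrary constants fixed by the endpoint conditions.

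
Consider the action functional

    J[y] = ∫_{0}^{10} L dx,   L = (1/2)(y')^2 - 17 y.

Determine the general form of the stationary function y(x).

The Lagrangian is L = (1/2)(y')^2 - 17 y.
∂L/∂y = -17.
∂L/∂y' = y'.
The Euler-Lagrange equation d/dx(∂L/∂y') − ∂L/∂y = 0 becomes:
    y'' + 17 = 0
General solution: y(x) = -(17/2) x^2 + A x + B, where A and B are arbitrary constants fixed by the endpoint conditions.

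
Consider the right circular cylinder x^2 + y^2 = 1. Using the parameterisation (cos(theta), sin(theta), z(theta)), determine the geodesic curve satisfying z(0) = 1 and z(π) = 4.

Parameterise the cylinder of radius R = 1 as
    r(θ) = (cos θ, sin θ, z(θ)).
The arc-length element is
    ds = sqrt(1 + (dz/dθ)^2) dθ,
so the Lagrangian is L = sqrt(1 + z'^2).
L depends on z' only, not on z or θ, so ∂L/∂z = 0 and
    ∂L/∂z' = z' / sqrt(1 + z'^2).
The Euler-Lagrange equation gives
    d/dθ( z' / sqrt(1 + z'^2) ) = 0,
so z' is constant. Integrating once:
    z(θ) = a θ + b,
a helix on the cylinder (a straight line when the cylinder is unrolled). The constants a, b are determined by the endpoint conditions.
With endpoint conditions z(0) = 1 and z(π) = 4: from z(0) = b we get b = 1, and a·π + 1 = 4 gives a = 3/π, so
    z(θ) = (3/π) θ + 1.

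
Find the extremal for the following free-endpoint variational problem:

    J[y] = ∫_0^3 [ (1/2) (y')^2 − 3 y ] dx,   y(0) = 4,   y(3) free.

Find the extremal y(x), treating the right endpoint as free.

The Lagrangian L = (1/2) (y')^2 − 3 y gives
    ∂L/∂y = −3,   ∂L/∂y' = y'.
Euler-Lagrange: d/dx(y') − (−3) = 0, i.e. y'' + 3 = 0, so
    y(x) = −(3/2) x^2 + C1 x + C2.
Fixed left endpoint y(0) = 4 ⇒ C2 = 4.
The right endpoint x = 3 is free, so the natural (transversality) condition is ∂L/∂y' |_{x=3} = 0, i.e. y'(3) = 0.
Compute y'(x) = −3 x + C1, so y'(3) = −9 + C1 = 0 ⇒ C1 = 9.
Therefore the extremal is
    y(x) = −(3/2) x^2 + 9 x + 4.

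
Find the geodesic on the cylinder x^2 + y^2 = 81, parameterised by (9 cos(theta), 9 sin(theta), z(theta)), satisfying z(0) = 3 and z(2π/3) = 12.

Parameterise the cylinder of radius R = 9 as
    r(θ) = (9 cos θ, 9 sin θ, z(θ)).
The arc-length element is
    ds = sqrt(81 + (dz/dθ)^2) dθ,
so the Lagrangian is L = sqrt(81 + z'^2).
L depends on z' only, not on z or θ, so ∂L/∂z = 0 and
    ∂L/∂z' = z' / sqrt(81 + z'^2).
The Euler-Lagrange equation gives
    d/dθ( z' / sqrt(81 + z'^2) ) = 0,
so z' is constant. Integrating once:
    z(θ) = a θ + b,
a helix on the cylinder (a straight line when the cylinder is unrolled). The constants a, b are determined by the endpoint conditions.
With endpoint conditions z(0) = 3 and z(2π/3) = 12: from z(0) = b we get b = 3, and a·2π/3 + 3 = 12 gives a = 27/(2π), so
    z(θ) = (27/(2π)) θ + 3.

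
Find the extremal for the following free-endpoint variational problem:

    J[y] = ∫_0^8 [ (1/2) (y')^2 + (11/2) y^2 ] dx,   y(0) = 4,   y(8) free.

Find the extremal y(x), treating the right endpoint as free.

The Lagrangian L = (1/2) (y')^2 + (11/2) y^2 gives
    ∂L/∂y = 11 y,   ∂L/∂y' = y'.
Euler-Lagrange: y'' − 11 y = 0.
With k = sqrt(11), the general solution is
    y(x) = A cosh(sqrt(11) x) + B sinh(sqrt(11) x).
Fixed left endpoint y(0) = 4 ⇒ A = 4.
The right endpoint x = 8 is free, so the natural (transversality) condition is ∂L/∂y' |_{x=8} = 0, i.e. y'(8) = 0.
Compute y'(x) = A k sinh(k x) + B k cosh(k x), so
    y'(8) = A k sinh(k·8) + B k cosh(k·8) = 0
    ⇒ B = −A tanh(k·8) = − 4 tanh(sqrt(11)·8).
Therefore the extremal is
    y(x) = 4 cosh(sqrt(11) x) − 4 tanh(sqrt(11)·8) sinh(sqrt(11) x).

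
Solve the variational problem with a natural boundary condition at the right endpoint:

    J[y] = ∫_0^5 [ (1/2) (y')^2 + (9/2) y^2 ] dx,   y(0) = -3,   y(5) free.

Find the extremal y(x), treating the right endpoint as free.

The Lagrangian L = (1/2) (y')^2 + (9/2) y^2 gives
    ∂L/∂y = 9 y,   ∂L/∂y' = y'.
Euler-Lagrange: y'' − 9 y = 0.
With k = 3, the general solution is
    y(x) = A cosh(3 x) + B sinh(3 x).
Fixed left endpoint y(0) = -3 ⇒ A = -3.
The right endpoint x = 5 is free, so the natural (transversality) condition is ∂L/∂y' |_{x=5} = 0, i.e. y'(5) = 0.
Compute y'(x) = A k sinh(k x) + B k cosh(k x), so
    y'(5) = A k sinh(k·5) + B k cosh(k·5) = 0
    ⇒ B = −A tanh(k·5) = 3 tanh(3·5).
Therefore the extremal is
    y(x) = −3 cosh(3 x) + 3 tanh(3·5) sinh(3 x).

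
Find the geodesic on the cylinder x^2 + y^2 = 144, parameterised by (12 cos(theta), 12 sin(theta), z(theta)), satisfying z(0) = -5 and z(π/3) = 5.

Parameterise the cylinder of radius R = 12 as
    r(θ) = (12 cos θ, 12 sin θ, z(θ)).
The arc-length element is
    ds = sqrt(144 + (dz/dθ)^2) dθ,
so the Lagrangian is L = sqrt(144 + z'^2).
L depends on z' only, not on z or θ, so ∂L/∂z = 0 and
    ∂L/∂z' = z' / sqrt(144 + z'^2).
The Euler-Lagrange equation gives
    d/dθ( z' / sqrt(144 + z'^2) ) = 0,
so z' is constant. Integrating once:
    z(θ) = a θ + b,
a helix on the cylinder (a straight line when the cylinder is unrolled). The constants a, b are determined by the endpoint conditions.
With endpoint conditions z(0) = -5 and z(π/3) = 5: from z(0) = b we get b = -5, and a·π/3 + -5 = 5 gives a = 30/π, so
    z(θ) = (30/π) θ − 5.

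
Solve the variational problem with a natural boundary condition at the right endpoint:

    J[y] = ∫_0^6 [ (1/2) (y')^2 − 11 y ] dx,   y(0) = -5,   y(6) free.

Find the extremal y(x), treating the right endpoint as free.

The Lagrangian L = (1/2) (y')^2 − 11 y gives
    ∂L/∂y = −11,   ∂L/∂y' = y'.
Euler-Lagrange: d/dx(y') − (−11) = 0, i.e. y'' + 11 = 0, so
    y(x) = −(11/2) x^2 + C1 x + C2.
Fixed left endpoint y(0) = -5 ⇒ C2 = -5.
The right endpoint x = 6 is free, so the natural (transversality) condition is ∂L/∂y' |_{x=6} = 0, i.e. y'(6) = 0.
Compute y'(x) = −11 x + C1, so y'(6) = −66 + C1 = 0 ⇒ C1 = 66.
Therefore the extremal is
    y(x) = −(11/2) x^2 + 66 x − 5.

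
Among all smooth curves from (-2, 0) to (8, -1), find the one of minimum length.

Arc-length functional: J[y] = ∫ sqrt(1 + (y')^2) dx.
Lagrangian L = sqrt(1 + (y')^2) has no explicit y dependence, so ∂L/∂y = 0 and the Euler-Lagrange equation gives
    d/dx( y' / sqrt(1 + (y')^2) ) = 0  ⇒  y' / sqrt(1 + (y')^2) = const.
Hence y' is constant, so y(x) is affine.
Fitting the endpoints (-2, 0) and (8, -1):
    slope m = ((-1) − 0) / (8 − (-2)) = -1/10,
    intercept c = 0 − m·(-2) = -1/5.
Extremal: y(x) = (-1/10) x - 1/5.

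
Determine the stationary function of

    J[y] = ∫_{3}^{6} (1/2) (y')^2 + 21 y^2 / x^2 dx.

The Lagrangian is L = (1/2) (y')^2 + 21 y^2 / x^2.
Compute ∂L/∂y = 42y/x^2, ∂L/∂y' = y'.
The Euler-Lagrange equation d/dx(∂L/∂y') − ∂L/∂y = 0 reduces to
    y'' − 42/x^2 · y = 0  (x > 0).
Its general solution is
    y(x) = A x^7 + B x^(-6),
with A, B fixed by the endpoint conditions.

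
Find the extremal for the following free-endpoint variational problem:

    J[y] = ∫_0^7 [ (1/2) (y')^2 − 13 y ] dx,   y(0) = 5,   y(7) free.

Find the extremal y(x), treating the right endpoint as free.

The Lagrangian L = (1/2) (y')^2 − 13 y gives
    ∂L/∂y = −13,   ∂L/∂y' = y'.
Euler-Lagrange: d/dx(y') − (−13) = 0, i.e. y'' + 13 = 0, so
    y(x) = −(13/2) x^2 + C1 x + C2.
Fixed left endpoint y(0) = 5 ⇒ C2 = 5.
The right endpoint x = 7 is free, so the natural (transversality) condition is ∂L/∂y' |_{x=7} = 0, i.e. y'(7) = 0.
Compute y'(x) = −13 x + C1, so y'(7) = −91 + C1 = 0 ⇒ C1 = 91.
Therefore the extremal is
    y(x) = −(13/2) x^2 + 91 x + 5.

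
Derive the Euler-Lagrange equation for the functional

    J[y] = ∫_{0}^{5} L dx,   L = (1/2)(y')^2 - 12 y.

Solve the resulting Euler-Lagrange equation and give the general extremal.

The Lagrangian is L = (1/2)(y')^2 - 12 y.
∂L/∂y = -12.
∂L/∂y' = y'.
The Euler-Lagrange equation d/dx(∂L/∂y') − ∂L/∂y = 0 becomes:
    y'' + 12 = 0
General solution: y(x) = -6 x^2 + A x + B, where A and B are arbitrary constants fixed by the endpoint conditions.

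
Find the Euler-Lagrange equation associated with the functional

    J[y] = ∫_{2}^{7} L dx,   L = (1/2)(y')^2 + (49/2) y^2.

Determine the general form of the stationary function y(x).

The Lagrangian is L = (1/2)(y')^2 + (49/2) y^2.
∂L/∂y = 49y.
∂L/∂y' = y'.
The Euler-Lagrange equation d/dx(∂L/∂y') − ∂L/∂y = 0 becomes:
    y'' - 49 y = 0
General solution: y(x) = A e^(7x) + B e^(-7x), where A and B are arbitrary constants fixed by the endpoint conditions.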